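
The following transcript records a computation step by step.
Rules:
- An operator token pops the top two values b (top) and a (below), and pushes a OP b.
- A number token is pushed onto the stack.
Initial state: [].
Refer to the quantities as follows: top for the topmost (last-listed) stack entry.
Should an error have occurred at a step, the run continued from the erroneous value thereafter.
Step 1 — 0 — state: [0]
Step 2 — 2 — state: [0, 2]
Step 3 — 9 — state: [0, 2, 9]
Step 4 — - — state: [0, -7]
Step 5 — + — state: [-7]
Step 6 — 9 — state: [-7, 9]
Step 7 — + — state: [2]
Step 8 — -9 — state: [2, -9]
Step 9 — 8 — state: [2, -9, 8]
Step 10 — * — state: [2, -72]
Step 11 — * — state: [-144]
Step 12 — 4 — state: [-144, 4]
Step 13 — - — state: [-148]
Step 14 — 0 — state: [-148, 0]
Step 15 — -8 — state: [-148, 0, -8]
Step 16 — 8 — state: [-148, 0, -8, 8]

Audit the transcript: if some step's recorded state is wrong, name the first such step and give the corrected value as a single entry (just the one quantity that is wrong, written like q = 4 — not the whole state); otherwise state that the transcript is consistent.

Recomputing the run from the initial state:
step 1: [0]
step 2: [0, 2]
step 3: [0, 2, 9]
step 4: [0, -7]
step 5: [-7]
step 6: [-7, 9]
step 7: [2]
step 8: [2, -9]
step 9: [2, -9, 8]
step 10: [2, -72]
step 11: [-144]
step 12: [-144, 4]
step 13: [-148]
step 14: [-148, 0]
step 15: [-148, 0, -8]
step 16: [-148, 0, -8, 8]
This matches the transcript at every step.

no error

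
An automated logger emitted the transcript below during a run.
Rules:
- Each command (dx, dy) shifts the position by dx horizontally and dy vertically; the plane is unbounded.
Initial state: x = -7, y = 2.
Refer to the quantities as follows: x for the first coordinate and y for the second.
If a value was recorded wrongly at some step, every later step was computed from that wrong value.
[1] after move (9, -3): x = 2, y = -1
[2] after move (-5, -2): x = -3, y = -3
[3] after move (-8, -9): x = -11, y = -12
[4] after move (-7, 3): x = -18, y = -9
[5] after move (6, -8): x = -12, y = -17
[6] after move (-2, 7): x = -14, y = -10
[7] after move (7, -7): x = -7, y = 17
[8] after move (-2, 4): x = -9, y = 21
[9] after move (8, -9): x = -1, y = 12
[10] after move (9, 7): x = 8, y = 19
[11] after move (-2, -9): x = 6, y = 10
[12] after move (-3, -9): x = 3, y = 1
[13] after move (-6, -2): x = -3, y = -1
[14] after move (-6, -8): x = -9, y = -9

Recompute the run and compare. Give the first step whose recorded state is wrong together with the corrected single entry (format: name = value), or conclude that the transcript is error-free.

Recomputing the run from the initial state:
step 1: x = 2, y = -1
step 2: x = -3, y = -3
step 3: x = -11, y = -12
step 4: x = -18, y = -9
step 5: x = -12, y = -17
step 6: x = -14, y = -10
step 7: x = -7, y = -17
step 8: x = -9, y = -13
step 9: x = -1, y = -22
step 10: x = 8, y = -15
step 11: x = 6, y = -24
step 12: x = 3, y = -33
step 13: x = -3, y = -35
step 14: x = -9, y = -43
The first disagreement with the transcript is at step 7, where the value should be y = -17.

step 7, y = -17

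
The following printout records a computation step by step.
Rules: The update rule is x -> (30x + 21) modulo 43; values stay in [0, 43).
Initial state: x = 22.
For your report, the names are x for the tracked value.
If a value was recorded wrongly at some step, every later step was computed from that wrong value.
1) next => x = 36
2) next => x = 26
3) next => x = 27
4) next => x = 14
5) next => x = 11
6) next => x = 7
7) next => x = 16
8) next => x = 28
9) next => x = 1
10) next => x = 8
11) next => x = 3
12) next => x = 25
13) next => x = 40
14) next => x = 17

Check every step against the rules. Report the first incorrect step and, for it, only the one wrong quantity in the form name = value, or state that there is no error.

no error

Step 1: x = (30*22 + 21) mod 43 = 36 — confirmed correct.
Step 2: x = (30*36 + 21) mod 43 = 26 — exactly as logged.
Step 3: x = (30*26 + 21) mod 43 = 27 — verified.
Step 4: x = (30*27 + 21) mod 43 = 14 — same as recorded.
Step 5: x = (30*14 + 21) mod 43 = 11 — in agreement.
Step 6: x = (30*11 + 21) mod 43 = 7 — same as recorded.
Step 7: x = (30*7 + 21) mod 43 = 16 — no discrepancy.
Step 8: x = (30*16 + 21) mod 43 = 28 — confirmed correct.
Step 9: x = (30*28 + 21) mod 43 = 1 — checks out.
Step 10: x = (30*1 + 21) mod 43 = 8 — verified.
Step 11: x = (30*8 + 21) mod 43 = 3 — agrees with the printout.
Step 12: x = (30*3 + 21) mod 43 = 25 — no discrepancy.
Step 13: x = (30*25 + 21) mod 43 = 40 — same as recorded.
Step 14: x = (30*40 + 21) mod 43 = 17 — no discrepancy.
The whole run recomputes cleanly — no discrepancies.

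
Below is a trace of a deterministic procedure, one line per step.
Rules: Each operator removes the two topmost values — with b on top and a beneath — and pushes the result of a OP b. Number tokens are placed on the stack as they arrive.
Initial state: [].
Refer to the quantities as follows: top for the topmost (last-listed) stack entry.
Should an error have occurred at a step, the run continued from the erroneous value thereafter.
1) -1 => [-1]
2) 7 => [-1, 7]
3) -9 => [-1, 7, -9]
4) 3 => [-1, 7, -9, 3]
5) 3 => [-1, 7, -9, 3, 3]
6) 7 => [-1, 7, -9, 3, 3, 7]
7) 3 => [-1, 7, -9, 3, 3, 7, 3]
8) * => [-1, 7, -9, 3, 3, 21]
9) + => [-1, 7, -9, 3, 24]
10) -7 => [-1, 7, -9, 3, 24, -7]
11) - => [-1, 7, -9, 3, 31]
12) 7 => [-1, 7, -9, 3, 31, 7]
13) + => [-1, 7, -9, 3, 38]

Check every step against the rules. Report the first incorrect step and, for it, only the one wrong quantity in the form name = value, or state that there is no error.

no error

1. push -1: top = -1 (exactly as logged)
2. push 7: top = 7 (exactly as logged)
3. push -9: top = -9 (in agreement)
4. push 3: top = 3 (verified)
5. push 3: top = 3 (checks out)
6. push 7: top = 7 (same as recorded)
7. push 3: top = 3 (exactly as logged)
8. 7 * 3 = 21 (agrees with the trace)
9. 3 + 21 = 24 (matches)
10. push -7: top = -7 (consistent with the trace)
11. 24 - -7 = 31 (in agreement)
12. push 7: top = 7 (checks out)
13. 31 + 7 = 38 (checks out)
No step deviates from the rules.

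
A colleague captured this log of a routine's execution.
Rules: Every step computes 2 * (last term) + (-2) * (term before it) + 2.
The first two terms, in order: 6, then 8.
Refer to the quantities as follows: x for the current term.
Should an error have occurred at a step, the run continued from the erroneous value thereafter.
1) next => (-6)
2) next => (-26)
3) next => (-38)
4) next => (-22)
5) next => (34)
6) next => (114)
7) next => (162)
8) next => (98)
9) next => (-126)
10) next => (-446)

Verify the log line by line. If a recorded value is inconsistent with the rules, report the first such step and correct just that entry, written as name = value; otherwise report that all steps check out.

step 1, x = 6

Recomputing the run from the initial state:
step 1: x = 6
step 2: x = -2
step 3: x = -14
step 4: x = -22
step 5: x = -14
step 6: x = 18
step 7: x = 66
step 8: x = 98
step 9: x = 66
step 10: x = -62
The first disagreement with the log is at step 1, where the value should be x = 6.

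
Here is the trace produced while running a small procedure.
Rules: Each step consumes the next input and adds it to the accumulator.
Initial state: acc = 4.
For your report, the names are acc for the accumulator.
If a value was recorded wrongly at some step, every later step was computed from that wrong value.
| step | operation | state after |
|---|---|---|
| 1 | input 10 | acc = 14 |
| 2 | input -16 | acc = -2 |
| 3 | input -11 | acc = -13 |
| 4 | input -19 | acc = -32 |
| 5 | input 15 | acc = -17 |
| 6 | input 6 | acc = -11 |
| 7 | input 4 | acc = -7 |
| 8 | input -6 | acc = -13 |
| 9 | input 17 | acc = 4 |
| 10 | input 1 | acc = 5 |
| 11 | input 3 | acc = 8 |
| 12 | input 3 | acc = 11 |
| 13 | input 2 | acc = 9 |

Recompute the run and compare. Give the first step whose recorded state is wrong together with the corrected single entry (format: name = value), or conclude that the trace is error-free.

step 13, acc = 13

Recomputing the run from the initial state:
step 1: acc = 14
step 2: acc = -2
step 3: acc = -13
step 4: acc = -32
step 5: acc = -17
step 6: acc = -11
step 7: acc = -7
step 8: acc = -13
step 9: acc = 4
step 10: acc = 5
step 11: acc = 8
step 12: acc = 11
step 13: acc = 13
The first disagreement with the trace is at step 13, where the value should be acc = 13.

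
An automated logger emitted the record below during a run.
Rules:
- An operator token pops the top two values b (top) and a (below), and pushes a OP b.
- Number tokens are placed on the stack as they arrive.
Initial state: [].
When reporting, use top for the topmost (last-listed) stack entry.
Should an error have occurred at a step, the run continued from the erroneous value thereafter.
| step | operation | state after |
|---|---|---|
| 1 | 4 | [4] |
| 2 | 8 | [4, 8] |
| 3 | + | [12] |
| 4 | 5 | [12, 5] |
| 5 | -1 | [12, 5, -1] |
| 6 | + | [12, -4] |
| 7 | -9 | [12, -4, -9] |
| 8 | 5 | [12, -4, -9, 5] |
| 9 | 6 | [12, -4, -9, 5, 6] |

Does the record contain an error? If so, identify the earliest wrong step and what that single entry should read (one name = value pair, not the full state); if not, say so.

step 6, top = 4

Step 1: push 4: top = 4 — consistent with the record.
Step 2: push 8: top = 8 — confirmed correct.
Step 3: 4 + 8 = 12 — in agreement.
Step 4: push 5: top = 5 — no discrepancy.
Step 5: push -1: top = -1 — agrees with the record.
Step 6: 5 + -1 = 4 — this is not what the record shows.
The earliest wrong entry is at step 6: it should read top = 4.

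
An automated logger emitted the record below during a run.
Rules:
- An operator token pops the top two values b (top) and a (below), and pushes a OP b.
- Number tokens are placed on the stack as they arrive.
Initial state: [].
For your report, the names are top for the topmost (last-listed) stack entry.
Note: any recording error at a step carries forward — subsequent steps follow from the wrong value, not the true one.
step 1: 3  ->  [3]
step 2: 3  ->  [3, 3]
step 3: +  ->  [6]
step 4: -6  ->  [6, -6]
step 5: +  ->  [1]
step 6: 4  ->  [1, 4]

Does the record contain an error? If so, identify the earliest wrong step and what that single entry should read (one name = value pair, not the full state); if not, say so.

step 5, top = 0

Step 1: push 3: top = 3 — in agreement.
Step 2: push 3: top = 3 — exactly as logged.
Step 3: 3 + 3 = 6 — matches.
Step 4: push -6: top = -6 — checks out.
Step 5: 6 + -6 = 0 — first mismatch against the record.
First incorrect step: 5; the correct value is top = 0.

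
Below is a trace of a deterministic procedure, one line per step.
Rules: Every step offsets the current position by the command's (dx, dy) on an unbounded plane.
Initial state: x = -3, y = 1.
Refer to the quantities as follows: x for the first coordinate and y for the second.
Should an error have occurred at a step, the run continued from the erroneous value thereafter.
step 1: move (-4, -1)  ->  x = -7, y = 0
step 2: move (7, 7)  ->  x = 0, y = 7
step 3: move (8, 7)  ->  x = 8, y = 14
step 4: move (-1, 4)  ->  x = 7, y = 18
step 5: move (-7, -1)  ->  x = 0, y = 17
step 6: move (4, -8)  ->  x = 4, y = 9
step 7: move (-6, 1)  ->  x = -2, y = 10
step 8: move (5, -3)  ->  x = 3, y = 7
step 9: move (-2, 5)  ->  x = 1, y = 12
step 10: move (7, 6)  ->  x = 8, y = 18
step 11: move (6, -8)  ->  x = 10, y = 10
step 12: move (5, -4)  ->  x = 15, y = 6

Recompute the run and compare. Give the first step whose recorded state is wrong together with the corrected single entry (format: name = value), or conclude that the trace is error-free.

step 11, x = 14

step 1: x = -3 + (-4) = -7, y = 1 + (-1) = 0 -> checks out
step 2: x = -7 + (7) = 0, y = 0 + (7) = 7 -> checks out
step 3: x = 0 + (8) = 8, y = 7 + (7) = 14 -> in agreement
step 4: x = 8 + (-1) = 7, y = 14 + (4) = 18 -> matches
step 5: x = 7 + (-7) = 0, y = 18 + (-1) = 17 -> in agreement
step 6: x = 0 + (4) = 4, y = 17 + (-8) = 9 -> exactly as logged
step 7: x = 4 + (-6) = -2, y = 9 + (1) = 10 -> same as recorded
step 8: x = -2 + (5) = 3, y = 10 + (-3) = 7 -> confirmed correct
step 9: x = 3 + (-2) = 1, y = 7 + (5) = 12 -> verified
step 10: x = 1 + (7) = 8, y = 12 + (6) = 18 -> checks out
step 11: x = 8 + (6) = 14, y = 18 + (-8) = 10 -> first mismatch against the trace
First deviation found at step 11; the corrected entry is x = 14.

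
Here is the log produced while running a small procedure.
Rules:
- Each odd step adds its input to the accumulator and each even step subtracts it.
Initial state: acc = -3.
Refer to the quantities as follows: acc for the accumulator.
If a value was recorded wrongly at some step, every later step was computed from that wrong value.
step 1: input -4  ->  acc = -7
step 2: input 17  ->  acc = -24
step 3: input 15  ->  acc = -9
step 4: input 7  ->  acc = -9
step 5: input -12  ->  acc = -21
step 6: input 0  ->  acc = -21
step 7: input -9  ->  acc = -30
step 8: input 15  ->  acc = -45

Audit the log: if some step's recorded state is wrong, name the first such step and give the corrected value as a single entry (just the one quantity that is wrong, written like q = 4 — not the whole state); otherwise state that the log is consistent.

Recomputing the run from the initial state:
step 1: acc = -7
step 2: acc = -24
step 3: acc = -9
step 4: acc = -16
step 5: acc = -28
step 6: acc = -28
step 7: acc = -37
step 8: acc = -52
The first disagreement with the log is at step 4, where the value should be acc = -16.

step 4, acc = -16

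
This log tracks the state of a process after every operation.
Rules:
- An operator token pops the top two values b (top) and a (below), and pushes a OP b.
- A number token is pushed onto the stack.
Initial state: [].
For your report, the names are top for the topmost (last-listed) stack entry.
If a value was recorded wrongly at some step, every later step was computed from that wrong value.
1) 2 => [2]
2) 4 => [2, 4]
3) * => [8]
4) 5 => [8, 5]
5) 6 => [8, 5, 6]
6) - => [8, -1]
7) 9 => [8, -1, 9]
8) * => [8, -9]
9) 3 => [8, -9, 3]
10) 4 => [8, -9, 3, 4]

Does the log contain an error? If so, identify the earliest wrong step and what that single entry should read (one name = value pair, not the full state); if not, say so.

Step 1: push 2: top = 2 — checks out.
Step 2: push 4: top = 4 — agrees with the log.
Step 3: 2 * 4 = 8 — matches.
Step 4: push 5: top = 5 — verified.
Step 5: push 6: top = 6 — agrees with the log.
Step 6: 5 - 6 = -1 — exactly as logged.
Step 7: push 9: top = 9 — verified.
Step 8: -1 * 9 = -9 — in agreement.
Step 9: push 3: top = 3 — matches.
Step 10: push 4: top = 4 — agrees with the log.
Each recorded entry agrees with the recomputation.

no error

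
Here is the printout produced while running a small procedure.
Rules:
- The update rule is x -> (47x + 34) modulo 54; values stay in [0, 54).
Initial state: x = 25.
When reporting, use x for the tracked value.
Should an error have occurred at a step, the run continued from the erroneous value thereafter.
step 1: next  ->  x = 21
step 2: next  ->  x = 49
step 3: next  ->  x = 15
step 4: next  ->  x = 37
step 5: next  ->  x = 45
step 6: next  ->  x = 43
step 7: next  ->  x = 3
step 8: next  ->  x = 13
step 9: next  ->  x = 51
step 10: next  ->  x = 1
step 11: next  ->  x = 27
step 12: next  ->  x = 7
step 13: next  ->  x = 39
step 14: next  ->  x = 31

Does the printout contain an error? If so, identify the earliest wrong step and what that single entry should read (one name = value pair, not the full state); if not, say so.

no error

Recomputing the run from the initial state:
step 1: x = 21
step 2: x = 49
step 3: x = 15
step 4: x = 37
step 5: x = 45
step 6: x = 43
step 7: x = 3
step 8: x = 13
step 9: x = 51
step 10: x = 1
step 11: x = 27
step 12: x = 7
step 13: x = 39
step 14: x = 31
This matches the printout at every step.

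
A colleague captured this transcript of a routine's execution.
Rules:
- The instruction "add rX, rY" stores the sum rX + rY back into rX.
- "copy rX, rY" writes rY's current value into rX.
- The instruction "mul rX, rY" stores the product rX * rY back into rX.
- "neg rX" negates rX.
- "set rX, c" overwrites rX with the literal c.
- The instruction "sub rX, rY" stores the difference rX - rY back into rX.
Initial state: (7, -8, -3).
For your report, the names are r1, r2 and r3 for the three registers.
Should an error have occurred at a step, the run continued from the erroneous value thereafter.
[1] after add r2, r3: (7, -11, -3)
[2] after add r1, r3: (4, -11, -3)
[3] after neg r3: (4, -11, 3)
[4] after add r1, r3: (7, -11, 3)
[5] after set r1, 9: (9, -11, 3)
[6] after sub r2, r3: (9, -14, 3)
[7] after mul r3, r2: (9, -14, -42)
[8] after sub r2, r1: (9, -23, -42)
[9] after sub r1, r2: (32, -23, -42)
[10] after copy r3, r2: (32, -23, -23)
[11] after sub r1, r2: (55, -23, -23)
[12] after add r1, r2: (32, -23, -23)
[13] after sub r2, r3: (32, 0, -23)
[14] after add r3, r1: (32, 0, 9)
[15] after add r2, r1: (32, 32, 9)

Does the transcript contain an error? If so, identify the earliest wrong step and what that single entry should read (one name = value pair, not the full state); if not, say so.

no error

step 1: r2 = -8 + -3 = -11 -> confirmed correct
step 2: r1 = 7 + -3 = 4 -> consistent with the transcript
step 3: r3 = -(-3) = 3 -> checks out
step 4: r1 = 4 + 3 = 7 -> same as recorded
step 5: r1 = 9 -> no discrepancy
step 6: r2 = -11 - 3 = -14 -> no discrepancy
step 7: r3 = 3 * -14 = -42 -> verified
step 8: r2 = -14 - 9 = -23 -> matches
step 9: r1 = 9 - -23 = 32 -> verified
step 10: r3 = -23 -> exactly as logged
step 11: r1 = 32 - -23 = 55 -> matches
step 12: r1 = 55 + -23 = 32 -> consistent with the transcript
step 13: r2 = -23 - -23 = 0 -> confirmed correct
step 14: r3 = -23 + 32 = 9 -> checks out
step 15: r2 = 0 + 32 = 32 -> agrees with the transcript
The recomputation confirms every line.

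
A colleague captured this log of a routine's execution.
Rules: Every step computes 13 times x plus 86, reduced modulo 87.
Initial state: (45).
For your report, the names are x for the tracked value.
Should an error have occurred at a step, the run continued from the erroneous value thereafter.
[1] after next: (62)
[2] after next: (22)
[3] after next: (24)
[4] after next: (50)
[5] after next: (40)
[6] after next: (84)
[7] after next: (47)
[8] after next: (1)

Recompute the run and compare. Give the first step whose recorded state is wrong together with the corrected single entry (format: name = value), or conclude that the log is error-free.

no error

Recomputing the run from the initial state:
step 1: x = 62
step 2: x = 22
step 3: x = 24
step 4: x = 50
step 5: x = 40
step 6: x = 84
step 7: x = 47
step 8: x = 1
This matches the log at every step.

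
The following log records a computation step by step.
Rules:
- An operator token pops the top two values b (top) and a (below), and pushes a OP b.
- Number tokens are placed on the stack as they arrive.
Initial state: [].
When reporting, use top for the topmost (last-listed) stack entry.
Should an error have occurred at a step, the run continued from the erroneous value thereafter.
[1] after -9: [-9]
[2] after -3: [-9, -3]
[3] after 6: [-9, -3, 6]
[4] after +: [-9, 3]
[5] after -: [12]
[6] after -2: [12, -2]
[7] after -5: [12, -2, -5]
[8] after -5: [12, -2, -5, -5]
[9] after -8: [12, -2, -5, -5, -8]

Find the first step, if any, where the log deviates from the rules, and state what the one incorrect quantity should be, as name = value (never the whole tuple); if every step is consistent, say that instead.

step 5, top = -12

Recomputing the run from the initial state:
step 1: [-9]
step 2: [-9, -3]
step 3: [-9, -3, 6]
step 4: [-9, 3]
step 5: [-12]
step 6: [-12, -2]
step 7: [-12, -2, -5]
step 8: [-12, -2, -5, -5]
step 9: [-12, -2, -5, -5, -8]
The first disagreement with the log is at step 5, where the value should be top = -12.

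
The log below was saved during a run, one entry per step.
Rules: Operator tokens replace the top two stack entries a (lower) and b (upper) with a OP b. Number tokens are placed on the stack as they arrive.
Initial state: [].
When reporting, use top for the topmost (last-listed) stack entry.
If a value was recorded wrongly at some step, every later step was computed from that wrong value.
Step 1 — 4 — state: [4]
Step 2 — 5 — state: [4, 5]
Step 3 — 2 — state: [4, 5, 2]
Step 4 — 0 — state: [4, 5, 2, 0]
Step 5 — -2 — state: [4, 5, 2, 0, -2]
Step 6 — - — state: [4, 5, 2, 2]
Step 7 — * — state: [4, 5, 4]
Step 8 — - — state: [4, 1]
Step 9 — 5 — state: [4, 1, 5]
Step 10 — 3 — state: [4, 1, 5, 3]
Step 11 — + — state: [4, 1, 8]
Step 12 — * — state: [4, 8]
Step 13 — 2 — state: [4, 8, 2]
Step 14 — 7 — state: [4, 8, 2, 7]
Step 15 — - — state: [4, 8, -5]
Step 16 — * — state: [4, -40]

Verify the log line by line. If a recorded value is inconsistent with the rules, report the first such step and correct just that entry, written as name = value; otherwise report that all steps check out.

step 1: push 4: top = 4 -> checks out
step 2: push 5: top = 5 -> verified
step 3: push 2: top = 2 -> confirmed correct
step 4: push 0: top = 0 -> checks out
step 5: push -2: top = -2 -> no discrepancy
step 6: 0 - -2 = 2 -> matches
step 7: 2 * 2 = 4 -> agrees with the log
step 8: 5 - 4 = 1 -> exactly as logged
step 9: push 5: top = 5 -> no discrepancy
step 10: push 3: top = 3 -> confirmed correct
step 11: 5 + 3 = 8 -> matches
step 12: 1 * 8 = 8 -> same as recorded
step 13: push 2: top = 2 -> no discrepancy
step 14: push 7: top = 7 -> matches
step 15: 2 - 7 = -5 -> consistent with the log
step 16: 8 * -5 = -40 -> confirmed correct
All steps check out; nothing to correct.

no error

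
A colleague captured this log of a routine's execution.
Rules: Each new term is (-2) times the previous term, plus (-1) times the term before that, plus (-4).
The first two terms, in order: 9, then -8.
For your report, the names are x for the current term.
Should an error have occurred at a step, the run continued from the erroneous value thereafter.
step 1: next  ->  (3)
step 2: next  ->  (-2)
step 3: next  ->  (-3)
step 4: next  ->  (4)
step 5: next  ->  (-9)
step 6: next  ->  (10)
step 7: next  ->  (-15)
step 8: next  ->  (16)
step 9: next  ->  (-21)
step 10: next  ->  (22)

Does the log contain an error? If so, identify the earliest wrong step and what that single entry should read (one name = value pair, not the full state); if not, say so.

no error

step 1: x = -2*(-8) + (-1)*(9) + (-4) = 3 -> verified
step 2: x = -2*(3) + (-1)*(-8) + (-4) = -2 -> same as recorded
step 3: x = -2*(-2) + (-1)*(3) + (-4) = -3 -> same as recorded
step 4: x = -2*(-3) + (-1)*(-2) + (-4) = 4 -> exactly as logged
step 5: x = -2*(4) + (-1)*(-3) + (-4) = -9 -> same as recorded
step 6: x = -2*(-9) + (-1)*(4) + (-4) = 10 -> exactly as logged
step 7: x = -2*(10) + (-1)*(-9) + (-4) = -15 -> exactly as logged
step 8: x = -2*(-15) + (-1)*(10) + (-4) = 16 -> agrees with the log
step 9: x = -2*(16) + (-1)*(-15) + (-4) = -21 -> confirmed correct
step 10: x = -2*(-21) + (-1)*(16) + (-4) = 22 -> in agreement
The recomputation confirms every line.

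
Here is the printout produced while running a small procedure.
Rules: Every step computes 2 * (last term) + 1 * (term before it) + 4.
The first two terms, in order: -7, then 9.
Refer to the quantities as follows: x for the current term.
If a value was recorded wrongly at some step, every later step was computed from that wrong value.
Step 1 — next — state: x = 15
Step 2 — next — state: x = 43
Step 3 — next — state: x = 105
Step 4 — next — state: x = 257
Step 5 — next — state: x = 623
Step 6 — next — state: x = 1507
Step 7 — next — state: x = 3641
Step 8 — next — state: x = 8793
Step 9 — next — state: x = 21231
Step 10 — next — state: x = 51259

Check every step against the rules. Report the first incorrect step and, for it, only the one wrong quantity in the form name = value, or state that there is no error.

no error

Recomputing the run from the initial state:
step 1: x = 15
step 2: x = 43
step 3: x = 105
step 4: x = 257
step 5: x = 623
step 6: x = 1507
step 7: x = 3641
step 8: x = 8793
step 9: x = 21231
step 10: x = 51259
This matches the printout at every step.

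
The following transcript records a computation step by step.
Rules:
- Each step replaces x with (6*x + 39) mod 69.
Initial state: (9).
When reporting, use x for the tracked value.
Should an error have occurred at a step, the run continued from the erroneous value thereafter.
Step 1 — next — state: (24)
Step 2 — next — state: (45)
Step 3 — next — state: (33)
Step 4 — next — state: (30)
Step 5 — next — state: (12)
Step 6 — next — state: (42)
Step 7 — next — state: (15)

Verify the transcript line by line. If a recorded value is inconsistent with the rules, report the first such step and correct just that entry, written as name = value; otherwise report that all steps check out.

Recomputing the run from the initial state:
step 1: x = 24
step 2: x = 45
step 3: x = 33
step 4: x = 30
step 5: x = 12
step 6: x = 42
step 7: x = 15
This matches the transcript at every step.

no error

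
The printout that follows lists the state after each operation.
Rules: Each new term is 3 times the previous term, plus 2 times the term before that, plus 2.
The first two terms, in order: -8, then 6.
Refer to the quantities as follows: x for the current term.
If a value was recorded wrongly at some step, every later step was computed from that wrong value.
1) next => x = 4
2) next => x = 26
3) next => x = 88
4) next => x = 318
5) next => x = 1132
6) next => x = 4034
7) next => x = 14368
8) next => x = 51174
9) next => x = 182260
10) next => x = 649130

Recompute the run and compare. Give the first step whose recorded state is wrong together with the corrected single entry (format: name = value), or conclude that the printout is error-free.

no error

step 1: x = 3*(6) + (2)*(-8) + (2) = 4 -> consistent with the printout
step 2: x = 3*(4) + (2)*(6) + (2) = 26 -> confirmed correct
step 3: x = 3*(26) + (2)*(4) + (2) = 88 -> matches
step 4: x = 3*(88) + (2)*(26) + (2) = 318 -> checks out
step 5: x = 3*(318) + (2)*(88) + (2) = 1132 -> in agreement
step 6: x = 3*(1132) + (2)*(318) + (2) = 4034 -> exactly as logged
step 7: x = 3*(4034) + (2)*(1132) + (2) = 14368 -> checks out
step 8: x = 3*(14368) + (2)*(4034) + (2) = 51174 -> exactly as logged
step 9: x = 3*(51174) + (2)*(14368) + (2) = 182260 -> confirmed correct
step 10: x = 3*(182260) + (2)*(51174) + (2) = 649130 -> exactly as logged
Each recorded entry agrees with the recomputation.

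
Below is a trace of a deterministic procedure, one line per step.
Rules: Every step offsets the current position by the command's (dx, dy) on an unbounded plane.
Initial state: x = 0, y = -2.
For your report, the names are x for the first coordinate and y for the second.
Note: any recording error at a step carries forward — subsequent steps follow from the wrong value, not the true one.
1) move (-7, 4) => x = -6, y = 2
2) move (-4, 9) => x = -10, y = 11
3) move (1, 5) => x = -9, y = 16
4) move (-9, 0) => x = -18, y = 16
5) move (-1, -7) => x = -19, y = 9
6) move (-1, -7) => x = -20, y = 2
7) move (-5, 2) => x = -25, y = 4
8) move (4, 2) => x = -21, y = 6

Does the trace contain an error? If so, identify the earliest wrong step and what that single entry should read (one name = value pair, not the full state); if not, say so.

step 1, x = -7

Recomputing the run from the initial state:
step 1: x = -7, y = 2
step 2: x = -11, y = 11
step 3: x = -10, y = 16
step 4: x = -19, y = 16
step 5: x = -20, y = 9
step 6: x = -21, y = 2
step 7: x = -26, y = 4
step 8: x = -22, y = 6
The first disagreement with the trace is at step 1, where the value should be x = -7.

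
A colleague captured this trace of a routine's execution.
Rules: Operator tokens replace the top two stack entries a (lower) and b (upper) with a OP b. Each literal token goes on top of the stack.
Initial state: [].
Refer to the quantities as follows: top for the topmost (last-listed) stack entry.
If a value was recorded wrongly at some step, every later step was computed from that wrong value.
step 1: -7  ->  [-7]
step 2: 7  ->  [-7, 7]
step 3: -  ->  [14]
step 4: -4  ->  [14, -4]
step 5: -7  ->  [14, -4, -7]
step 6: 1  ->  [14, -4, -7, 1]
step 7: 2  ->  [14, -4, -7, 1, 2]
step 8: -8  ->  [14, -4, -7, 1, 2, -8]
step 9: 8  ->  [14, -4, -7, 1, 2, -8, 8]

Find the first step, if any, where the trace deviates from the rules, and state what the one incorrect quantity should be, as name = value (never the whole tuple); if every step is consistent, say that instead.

step 3, top = -14

1. push -7: top = -7 (same as recorded)
2. push 7: top = 7 (verified)
3. -7 - 7 = -14 (the entry is off here)
First incorrect step: 3; the correct value is top = -14.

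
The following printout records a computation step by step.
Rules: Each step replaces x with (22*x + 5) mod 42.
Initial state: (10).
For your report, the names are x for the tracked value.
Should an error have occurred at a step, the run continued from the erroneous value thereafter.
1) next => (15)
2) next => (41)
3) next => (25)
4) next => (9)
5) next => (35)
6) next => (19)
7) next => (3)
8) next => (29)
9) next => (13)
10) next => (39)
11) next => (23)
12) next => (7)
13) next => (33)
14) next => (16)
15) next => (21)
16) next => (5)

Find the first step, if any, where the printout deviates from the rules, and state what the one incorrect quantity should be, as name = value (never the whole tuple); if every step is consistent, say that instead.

Step 1: x = (22*10 + 5) mod 42 = 15 — agrees with the printout.
Step 2: x = (22*15 + 5) mod 42 = 41 — matches.
Step 3: x = (22*41 + 5) mod 42 = 25 — confirmed correct.
Step 4: x = (22*25 + 5) mod 42 = 9 — in agreement.
Step 5: x = (22*9 + 5) mod 42 = 35 — consistent with the printout.
Step 6: x = (22*35 + 5) mod 42 = 19 — in agreement.
Step 7: x = (22*19 + 5) mod 42 = 3 — same as recorded.
Step 8: x = (22*3 + 5) mod 42 = 29 — consistent with the printout.
Step 9: x = (22*29 + 5) mod 42 = 13 — consistent with the printout.
Step 10: x = (22*13 + 5) mod 42 = 39 — same as recorded.
Step 11: x = (22*39 + 5) mod 42 = 23 — exactly as logged.
Step 12: x = (22*23 + 5) mod 42 = 7 — in agreement.
Step 13: x = (22*7 + 5) mod 42 = 33 — in agreement.
Step 14: x = (22*33 + 5) mod 42 = 17 — the recorded entry deviates here.
First deviation found at step 14; the corrected entry is x = 17.

step 14, x = 17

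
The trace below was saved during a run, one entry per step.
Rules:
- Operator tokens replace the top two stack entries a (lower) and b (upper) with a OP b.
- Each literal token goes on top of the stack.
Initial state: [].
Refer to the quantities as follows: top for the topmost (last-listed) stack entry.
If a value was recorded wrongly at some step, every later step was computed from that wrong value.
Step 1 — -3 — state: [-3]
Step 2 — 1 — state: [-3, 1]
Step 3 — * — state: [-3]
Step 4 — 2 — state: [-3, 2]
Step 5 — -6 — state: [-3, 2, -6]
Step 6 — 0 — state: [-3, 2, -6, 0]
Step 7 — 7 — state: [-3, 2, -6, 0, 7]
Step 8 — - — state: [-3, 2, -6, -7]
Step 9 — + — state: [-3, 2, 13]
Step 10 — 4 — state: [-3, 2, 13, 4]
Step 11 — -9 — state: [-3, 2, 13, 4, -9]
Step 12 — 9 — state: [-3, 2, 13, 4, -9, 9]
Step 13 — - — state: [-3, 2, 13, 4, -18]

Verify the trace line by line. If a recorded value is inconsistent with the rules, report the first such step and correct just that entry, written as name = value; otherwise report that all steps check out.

step 9, top = -13

step 1: push -3: top = -3 -> verified
step 2: push 1: top = 1 -> exactly as logged
step 3: -3 * 1 = -3 -> in agreement
step 4: push 2: top = 2 -> no discrepancy
step 5: push -6: top = -6 -> consistent with the trace
step 6: push 0: top = 0 -> same as recorded
step 7: push 7: top = 7 -> matches
step 8: 0 - 7 = -7 -> confirmed correct
step 9: -6 + -7 = -13 -> the entry is off here
So the first discrepancy is step 9, where the right value is top = -13.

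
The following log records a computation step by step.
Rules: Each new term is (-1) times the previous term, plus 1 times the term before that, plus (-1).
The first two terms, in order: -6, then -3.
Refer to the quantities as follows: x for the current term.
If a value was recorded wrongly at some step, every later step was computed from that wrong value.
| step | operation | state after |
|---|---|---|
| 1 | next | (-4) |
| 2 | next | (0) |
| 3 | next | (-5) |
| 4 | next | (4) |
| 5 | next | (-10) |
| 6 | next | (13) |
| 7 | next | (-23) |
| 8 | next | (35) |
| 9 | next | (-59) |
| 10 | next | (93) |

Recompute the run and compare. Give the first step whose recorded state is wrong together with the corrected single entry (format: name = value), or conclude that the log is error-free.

step 7, x = -24

1. x = -1*(-3) + (1)*(-6) + (-1) = -4 (consistent with the log)
2. x = -1*(-4) + (1)*(-3) + (-1) = 0 (confirmed correct)
3. x = -1*(0) + (1)*(-4) + (-1) = -5 (agrees with the log)
4. x = -1*(-5) + (1)*(0) + (-1) = 4 (consistent with the log)
5. x = -1*(4) + (1)*(-5) + (-1) = -10 (exactly as logged)
6. x = -1*(-10) + (1)*(4) + (-1) = 13 (no discrepancy)
7. x = -1*(13) + (1)*(-10) + (-1) = -24 (the log disagrees here)
The earliest wrong entry is at step 7: it should read x = -24.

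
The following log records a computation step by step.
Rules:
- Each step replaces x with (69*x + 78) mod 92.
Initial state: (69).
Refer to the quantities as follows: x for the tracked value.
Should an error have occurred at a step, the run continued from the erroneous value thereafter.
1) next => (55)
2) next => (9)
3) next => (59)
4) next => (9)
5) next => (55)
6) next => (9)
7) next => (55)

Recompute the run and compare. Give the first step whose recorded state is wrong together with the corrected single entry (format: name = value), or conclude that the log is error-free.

step 3, x = 55

Recomputing the run from the initial state:
step 1: x = 55
step 2: x = 9
step 3: x = 55
step 4: x = 9
step 5: x = 55
step 6: x = 9
step 7: x = 55
The first disagreement with the log is at step 3, where the value should be x = 55.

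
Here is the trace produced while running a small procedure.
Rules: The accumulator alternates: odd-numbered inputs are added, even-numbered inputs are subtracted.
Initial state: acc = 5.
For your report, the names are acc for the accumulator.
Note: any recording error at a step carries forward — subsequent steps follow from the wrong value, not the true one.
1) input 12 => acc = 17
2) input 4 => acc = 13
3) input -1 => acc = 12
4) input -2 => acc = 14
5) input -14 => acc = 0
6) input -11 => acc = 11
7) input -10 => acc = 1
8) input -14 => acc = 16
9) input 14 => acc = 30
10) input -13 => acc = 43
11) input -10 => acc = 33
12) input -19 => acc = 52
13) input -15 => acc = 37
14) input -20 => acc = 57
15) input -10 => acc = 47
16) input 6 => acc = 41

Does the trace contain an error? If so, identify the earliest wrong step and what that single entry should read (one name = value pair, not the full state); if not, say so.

1. acc = 5 + 12 = 17 (agrees with the trace)
2. acc = 17 - 4 = 13 (agrees with the trace)
3. acc = 13 + -1 = 12 (verified)
4. acc = 12 - -2 = 14 (in agreement)
5. acc = 14 + -14 = 0 (verified)
6. acc = 0 - -11 = 11 (consistent with the trace)
7. acc = 11 + -10 = 1 (checks out)
8. acc = 1 - -14 = 15 (this is not what the trace shows)
First incorrect step: 8; the correct value is acc = 15.

step 8, acc = 15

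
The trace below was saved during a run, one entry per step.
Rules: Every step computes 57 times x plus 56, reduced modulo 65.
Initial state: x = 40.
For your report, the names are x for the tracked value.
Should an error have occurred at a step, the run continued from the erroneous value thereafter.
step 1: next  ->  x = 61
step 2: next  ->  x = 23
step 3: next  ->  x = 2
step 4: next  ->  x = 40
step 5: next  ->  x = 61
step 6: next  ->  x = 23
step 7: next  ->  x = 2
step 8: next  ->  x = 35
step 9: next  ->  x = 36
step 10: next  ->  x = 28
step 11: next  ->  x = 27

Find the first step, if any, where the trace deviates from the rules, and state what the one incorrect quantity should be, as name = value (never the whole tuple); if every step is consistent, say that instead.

step 8, x = 40

Step 1: x = (57*40 + 56) mod 65 = 61 — exactly as logged.
Step 2: x = (57*61 + 56) mod 65 = 23 — exactly as logged.
Step 3: x = (57*23 + 56) mod 65 = 2 — confirmed correct.
Step 4: x = (57*2 + 56) mod 65 = 40 — consistent with the trace.
Step 5: x = (57*40 + 56) mod 65 = 61 — consistent with the trace.
Step 6: x = (57*61 + 56) mod 65 = 23 — matches.
Step 7: x = (57*23 + 56) mod 65 = 2 — matches.
Step 8: x = (57*2 + 56) mod 65 = 40 — first mismatch against the trace.
The audit stops at step 8: the recorded entry is wrong and should be x = 40.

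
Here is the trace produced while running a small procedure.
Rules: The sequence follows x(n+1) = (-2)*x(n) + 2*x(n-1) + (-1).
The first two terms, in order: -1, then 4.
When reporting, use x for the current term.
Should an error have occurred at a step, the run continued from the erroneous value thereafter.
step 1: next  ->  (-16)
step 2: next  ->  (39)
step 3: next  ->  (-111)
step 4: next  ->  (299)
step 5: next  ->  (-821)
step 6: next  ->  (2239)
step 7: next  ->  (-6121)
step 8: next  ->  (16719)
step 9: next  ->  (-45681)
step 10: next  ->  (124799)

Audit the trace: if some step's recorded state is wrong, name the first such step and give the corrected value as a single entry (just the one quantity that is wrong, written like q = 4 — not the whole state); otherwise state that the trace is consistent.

step 1, x = -11

Recomputing the run from the initial state:
step 1: x = -11
step 2: x = 29
step 3: x = -81
step 4: x = 219
step 5: x = -601
step 6: x = 1639
step 7: x = -4481
step 8: x = 12239
step 9: x = -33441
step 10: x = 91359
The first disagreement with the trace is at step 1, where the value should be x = -11.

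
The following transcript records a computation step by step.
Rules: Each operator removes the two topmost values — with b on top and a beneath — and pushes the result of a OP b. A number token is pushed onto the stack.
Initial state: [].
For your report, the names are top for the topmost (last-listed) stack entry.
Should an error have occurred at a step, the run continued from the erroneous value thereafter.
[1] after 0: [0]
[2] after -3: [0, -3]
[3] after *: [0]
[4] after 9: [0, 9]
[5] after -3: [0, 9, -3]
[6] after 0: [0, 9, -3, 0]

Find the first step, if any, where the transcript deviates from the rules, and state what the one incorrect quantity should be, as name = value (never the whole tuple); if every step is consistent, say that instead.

Recomputing the run from the initial state:
step 1: [0]
step 2: [0, -3]
step 3: [0]
step 4: [0, 9]
step 5: [0, 9, -3]
step 6: [0, 9, -3, 0]
This matches the transcript at every step.

no error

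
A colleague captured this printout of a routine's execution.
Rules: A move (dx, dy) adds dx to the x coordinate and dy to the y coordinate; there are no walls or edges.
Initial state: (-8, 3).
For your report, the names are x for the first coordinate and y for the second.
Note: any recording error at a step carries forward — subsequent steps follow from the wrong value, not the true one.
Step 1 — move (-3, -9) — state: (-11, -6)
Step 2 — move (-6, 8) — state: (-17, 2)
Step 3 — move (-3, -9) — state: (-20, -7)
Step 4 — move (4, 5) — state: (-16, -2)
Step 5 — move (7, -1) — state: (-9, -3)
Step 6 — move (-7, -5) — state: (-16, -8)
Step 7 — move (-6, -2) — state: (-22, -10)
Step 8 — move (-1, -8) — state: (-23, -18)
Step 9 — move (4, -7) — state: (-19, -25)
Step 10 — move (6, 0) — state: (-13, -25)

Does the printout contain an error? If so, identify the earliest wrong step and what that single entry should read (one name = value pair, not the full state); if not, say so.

Step 1: x = -8 + (-3) = -11, y = 3 + (-9) = -6 — exactly as logged.
Step 2: x = -11 + (-6) = -17, y = -6 + (8) = 2 — agrees with the printout.
Step 3: x = -17 + (-3) = -20, y = 2 + (-9) = -7 — verified.
Step 4: x = -20 + (4) = -16, y = -7 + (5) = -2 — in agreement.
Step 5: x = -16 + (7) = -9, y = -2 + (-1) = -3 — same as recorded.
Step 6: x = -9 + (-7) = -16, y = -3 + (-5) = -8 — confirmed correct.
Step 7: x = -16 + (-6) = -22, y = -8 + (-2) = -10 — matches.
Step 8: x = -22 + (-1) = -23, y = -10 + (-8) = -18 — matches.
Step 9: x = -23 + (4) = -19, y = -18 + (-7) = -25 — verified.
Step 10: x = -19 + (6) = -13, y = -25 + (0) = -25 — confirmed correct.
Each recorded entry agrees with the recomputation.

no error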